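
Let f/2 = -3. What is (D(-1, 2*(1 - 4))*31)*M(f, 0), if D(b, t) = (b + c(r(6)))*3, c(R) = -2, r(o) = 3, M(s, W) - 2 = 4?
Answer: -1674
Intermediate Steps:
f = -6 (f = 2*(-3) = -6)
M(s, W) = 6 (M(s, W) = 2 + 4 = 6)
D(b, t) = -6 + 3*b (D(b, t) = (b - 2)*3 = (-2 + b)*3 = -6 + 3*b)
(D(-1, 2*(1 - 4))*31)*M(f, 0) = ((-6 + 3*(-1))*31)*6 = ((-6 - 3)*31)*6 = -9*31*6 = -279*6 = -1674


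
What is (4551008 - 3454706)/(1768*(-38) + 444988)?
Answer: 548151/188902 ≈ 2.9018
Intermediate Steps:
(4551008 - 3454706)/(1768*(-38) + 444988) = 1096302/(-67184 + 444988) = 1096302/377804 = 1096302*(1/377804) = 548151/188902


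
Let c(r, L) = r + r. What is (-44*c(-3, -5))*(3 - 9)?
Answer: -1584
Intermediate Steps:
c(r, L) = 2*r
(-44*c(-3, -5))*(3 - 9) = (-88*(-3))*(3 - 9) = -44*(-6)*(-6) = 264*(-6) = -1584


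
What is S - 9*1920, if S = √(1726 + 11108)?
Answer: -17280 + 3*√1426 ≈ -17167.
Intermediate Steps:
S = 3*√1426 (S = √12834 = 3*√1426 ≈ 113.29)
S - 9*1920 = 3*√1426 - 9*1920 = 3*√1426 - 1*17280 = 3*√1426 - 17280 = -17280 + 3*√1426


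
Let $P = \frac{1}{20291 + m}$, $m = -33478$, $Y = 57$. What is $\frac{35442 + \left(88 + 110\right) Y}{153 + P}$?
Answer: $\frac{308101068}{1008805} \approx 305.41$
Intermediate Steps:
$P = - \frac{1}{13187}$ ($P = \frac{1}{20291 - 33478} = \frac{1}{-13187} = - \frac{1}{13187} \approx -7.5832 \cdot 10^{-5}$)
$\frac{35442 + \left(88 + 110\right) Y}{153 + P} = \frac{35442 + \left(88 + 110\right) 57}{153 - \frac{1}{13187}} = \frac{35442 + 198 \cdot 57}{\frac{2017610}{13187}} = \left(35442 + 11286\right) \frac{13187}{2017610} = 46728 \cdot \frac{13187}{2017610} = \frac{308101068}{1008805}$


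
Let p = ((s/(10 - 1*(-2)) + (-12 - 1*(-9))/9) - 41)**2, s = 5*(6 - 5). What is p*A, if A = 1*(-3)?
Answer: -241081/48 ≈ -5022.5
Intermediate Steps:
s = 5 (s = 5*1 = 5)
p = 241081/144 (p = ((5/(10 - 1*(-2)) + (-12 - 1*(-9))/9) - 41)**2 = ((5/(10 + 2) + (-12 + 9)*(1/9)) - 41)**2 = ((5/12 - 3*1/9) - 41)**2 = ((5*(1/12) - 1/3) - 41)**2 = ((5/12 - 1/3) - 41)**2 = (1/12 - 41)**2 = (-491/12)**2 = 241081/144 ≈ 1674.2)
A = -3
p*A = (241081/144)*(-3) = -241081/48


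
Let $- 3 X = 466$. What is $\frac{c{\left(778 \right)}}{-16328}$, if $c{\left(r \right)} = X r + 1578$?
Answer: $\frac{178907}{24492} \approx 7.3047$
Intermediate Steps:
$X = - \frac{466}{3}$ ($X = \left(- \frac{1}{3}\right) 466 = - \frac{466}{3} \approx -155.33$)
$c{\left(r \right)} = 1578 - \frac{466 r}{3}$ ($c{\left(r \right)} = - \frac{466 r}{3} + 1578 = 1578 - \frac{466 r}{3}$)
$\frac{c{\left(778 \right)}}{-16328} = \frac{1578 - \frac{362548}{3}}{-16328} = \left(1578 - \frac{362548}{3}\right) \left(- \frac{1}{16328}\right) = \left(- \frac{357814}{3}\right) \left(- \frac{1}{16328}\right) = \frac{178907}{24492}$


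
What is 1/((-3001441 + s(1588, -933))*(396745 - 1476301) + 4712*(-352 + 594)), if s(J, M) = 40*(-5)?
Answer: 1/3240440691700 ≈ 3.0860e-13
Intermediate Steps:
s(J, M) = -200
1/((-3001441 + s(1588, -933))*(396745 - 1476301) + 4712*(-352 + 594)) = 1/((-3001441 - 200)*(396745 - 1476301) + 4712*(-352 + 594)) = 1/(-3001641*(-1079556) + 4712*242) = 1/(3240439551396 + 1140304) = 1/3240440691700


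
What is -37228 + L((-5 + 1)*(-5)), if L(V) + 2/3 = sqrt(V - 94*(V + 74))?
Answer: -111686/3 + 4*I*sqrt(551) ≈ -37229.0 + 93.894*I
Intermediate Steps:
L(V) = -2/3 + sqrt(-6956 - 93*V) (L(V) = -2/3 + sqrt(V - 94*(V + 74)) = -2/3 + sqrt(V - 94*(74 + V)) = -2/3 + sqrt(V + (-6956 - 94*V)) = -2/3 + sqrt(-6956 - 93*V))
-37228 + L((-5 + 1)*(-5)) = -37228 + (-2/3 + sqrt(-6956 - 93*(-5 + 1)*(-5))) = -37228 + (-2/3 + sqrt(-6956 - (-372)*(-5))) = -37228 + (-2/3 + sqrt(-6956 - 93*20)) = -37228 + (-2/3 + sqrt(-6956 - 1860)) = -37228 + (-2/3 + sqrt(-8816)) = -37228 + (-2/3 + 4*I*sqrt(551)) = -111686/3 + 4*I*sqrt(551)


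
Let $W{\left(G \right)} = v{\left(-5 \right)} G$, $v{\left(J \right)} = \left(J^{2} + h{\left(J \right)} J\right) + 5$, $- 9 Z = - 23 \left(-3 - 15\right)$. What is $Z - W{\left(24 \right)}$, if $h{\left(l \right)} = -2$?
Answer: $-1006$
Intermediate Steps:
$Z = -46$ ($Z = - \frac{\left(-23\right) \left(-3 - 15\right)}{9} = - \frac{\left(-23\right) \left(-18\right)}{9} = \left(- \frac{1}{9}\right) 414 = -46$)
$v{\left(J \right)} = 5 + J^{2} - 2 J$ ($v{\left(J \right)} = \left(J^{2} - 2 J\right) + 5 = 5 + J^{2} - 2 J$)
$W{\left(G \right)} = 40 G$ ($W{\left(G \right)} = \left(5 + \left(-5\right)^{2} - -10\right) G = \left(5 + 25 + 10\right) G = 40 G$)
$Z - W{\left(24 \right)} = -46 - 40 \cdot 24 = -46 - 960 = -1006$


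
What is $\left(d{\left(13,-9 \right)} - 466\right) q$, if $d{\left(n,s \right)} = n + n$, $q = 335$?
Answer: $-147400$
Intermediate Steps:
$d{\left(n,s \right)} = 2 n$
$\left(d{\left(13,-9 \right)} - 466\right) q = \left(2 \cdot 13 - 466\right) 335 = \left(26 - 466\right) 335 = \left(-440\right) 335 = -147400$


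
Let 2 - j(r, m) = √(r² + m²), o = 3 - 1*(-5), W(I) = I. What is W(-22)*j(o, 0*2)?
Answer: 132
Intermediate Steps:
o = 8 (o = 3 + 5 = 8)
j(r, m) = 2 - √(m² + r²) (j(r, m) = 2 - √(r² + m²) = 2 - √(m² + r²))
W(-22)*j(o, 0*2) = -22*(2 - √((0*2)² + 8²)) = -22*(2 - √(0² + 64)) = -22*(2 - √(0 + 64)) = -22*(2 - √64) = -22*(2 - 1*8) = -22*(2 - 8) = -22*(-6) = 132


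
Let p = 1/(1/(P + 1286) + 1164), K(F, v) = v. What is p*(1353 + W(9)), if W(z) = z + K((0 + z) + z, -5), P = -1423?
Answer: 185909/159467 ≈ 1.1658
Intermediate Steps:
W(z) = -5 + z (W(z) = z - 5 = -5 + z)
p = 137/159467 (p = 1/(1/(-1423 + 1286) + 1164) = 1/(1/(-137) + 1164) = 1/(-1/137 + 1164) = 1/(159467/137) = 137/159467 ≈ 0.00085911)
p*(1353 + W(9)) = 137*(1353 + (-5 + 9))/159467 = 137*(1353 + 4)/159467 = (137/159467)*1357 = 185909/159467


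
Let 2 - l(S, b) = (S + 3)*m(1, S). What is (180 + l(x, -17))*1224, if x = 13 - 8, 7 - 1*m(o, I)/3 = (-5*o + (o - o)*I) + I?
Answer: 17136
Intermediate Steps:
m(o, I) = 21 - 3*I + 15*o (m(o, I) = 21 - 3*((-5*o + (o - o)*I) + I) = 21 - 3*((-5*o + 0*I) + I) = 21 - 3*((-5*o + 0) + I) = 21 - 3*(-5*o + I) = 21 - 3*(I - 5*o) = 21 + (-3*I + 15*o) = 21 - 3*I + 15*o)
x = 5
l(S, b) = 2 - (3 + S)*(36 - 3*S) (l(S, b) = 2 - (S + 3)*(21 - 3*S + 15*1) = 2 - (3 + S)*(21 - 3*S + 15) = 2 - (3 + S)*(36 - 3*S))
(180 + l(x, -17))*1224 = (180 + (-106 - 27*5 + 3*5²))*1224 = (180 + (-106 - 135 + 3*25))*1224 = (180 + (-106 - 135 + 75))*1224 = (180 - 166)*1224 = 14*1224 = 17136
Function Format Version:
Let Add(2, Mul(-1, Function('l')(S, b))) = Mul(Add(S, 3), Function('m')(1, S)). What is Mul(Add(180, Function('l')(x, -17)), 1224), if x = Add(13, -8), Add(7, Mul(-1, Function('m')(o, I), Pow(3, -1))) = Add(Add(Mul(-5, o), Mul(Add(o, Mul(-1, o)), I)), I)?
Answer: 17136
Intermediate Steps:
Function('m')(o, I) = Add(21, Mul(-3, I), Mul(15, o)) (Function('m')(o, I) = Add(21, Mul(-3, Add(Add(Mul(-5, o), Mul(Add(o, Mul(-1, o)), I)), I))) = Add(21, Mul(-3, Add(Add(Mul(-5, o), Mul(0, I)), I))) = Add(21, Mul(-3, Add(Add(Mul(-5, o), 0), I))) = Add(21, Mul(-3, Add(Mul(-5, o), I))) = Add(21, Mul(-3, Add(I, Mul(-5, o)))) = Add(21, Add(Mul(-3, I), Mul(15, o))) = Add(21, Mul(-3, I), Mul(15, o)))
x = 5
Function('l')(S, b) = Add(2, Mul(-1, Add(3, S), Add(36, Mul(-3, S)))) (Function('l')(S, b) = Add(2, Mul(-1, Mul(Add(S, 3), Add(21, Mul(-3, S), Mul(15, 1))))) = Add(2, Mul(-1, Mul(Add(3, S), Add(21, Mul(-3, S), 15)))) = Add(2, Mul(-1, Mul(Add(3, S), Add(36, Mul(-3, S))))) = Add(2, Mul(-1, Add(3, S), Add(36, Mul(-3, S)))))
Mul(Add(180, Function('l')(x, -17)), 1224) = Mul(Add(180, Add(-106, Mul(-27, 5), Mul(3, Pow(5, 2)))), 1224) = Mul(Add(180, Add(-106, -135, Mul(3, 25))), 1224) = Mul(Add(180, Add(-106, -135, 75)), 1224) = Mul(Add(180, -166), 1224) = Mul(14, 1224) = 17136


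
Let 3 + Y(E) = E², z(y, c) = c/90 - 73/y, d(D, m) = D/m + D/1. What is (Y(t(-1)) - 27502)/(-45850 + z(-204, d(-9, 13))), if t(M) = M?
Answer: 364703040/607967683 ≈ 0.59987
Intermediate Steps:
d(D, m) = D + D/m (d(D, m) = D/m + D*1 = D/m + D = D + D/m)
z(y, c) = -73/y + c/90 (z(y, c) = c*(1/90) - 73/y = c/90 - 73/y = -73/y + c/90)
Y(E) = -3 + E²
(Y(t(-1)) - 27502)/(-45850 + z(-204, d(-9, 13))) = ((-3 + (-1)²) - 27502)/(-45850 + (-73/(-204) + (-9 - 9/13)/90)) = ((-3 + 1) - 27502)/(-45850 + (-73*(-1/204) + (-9 - 9*1/13)/90)) = (-2 - 27502)/(-45850 + (73/204 + (-9 - 9/13)/90)) = -27504/(-45850 + (73/204 + (1/90)*(-126/13))) = -27504/(-45850 + (73/204 - 7/65)) = -27504/(-45850 + 3317/13260) = -27504/(-607967683/13260) = -27504*(-13260/607967683) = 364703040/607967683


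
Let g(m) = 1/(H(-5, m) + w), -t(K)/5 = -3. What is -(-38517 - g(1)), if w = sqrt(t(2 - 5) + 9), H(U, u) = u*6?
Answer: 77035/2 - sqrt(6)/6 ≈ 38517.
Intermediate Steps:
H(U, u) = 6*u
t(K) = 15 (t(K) = -5*(-3) = 15)
w = 2*sqrt(6) (w = sqrt(15 + 9) = sqrt(24) = 2*sqrt(6) ≈ 4.8990)
g(m) = 1/(2*sqrt(6) + 6*m) (g(m) = 1/(6*m + 2*sqrt(6)) = 1/(2*sqrt(6) + 6*m))
-(-38517 - g(1)) = -(-38517 - 1/(2*(sqrt(6) + 3*1))) = -(-38517 - 1/(2*(sqrt(6) + 3))) = -(-38517 - 1/(2*(3 + sqrt(6)))) = 38517 + 1/(2*(3 + sqrt(6)))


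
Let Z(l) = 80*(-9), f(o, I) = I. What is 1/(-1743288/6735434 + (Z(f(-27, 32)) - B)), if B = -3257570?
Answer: 3367717/10968148239806 ≈ 3.0704e-7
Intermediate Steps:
Z(l) = -720
1/(-1743288/6735434 + (Z(f(-27, 32)) - B)) = 1/(-1743288/6735434 + (-720 - 1*(-3257570))) = 1/(-1743288*1/6735434 + (-720 + 3257570)) = 1/(-871644/3367717 + 3256850) = 1/(10968148239806/3367717) = 3367717/10968148239806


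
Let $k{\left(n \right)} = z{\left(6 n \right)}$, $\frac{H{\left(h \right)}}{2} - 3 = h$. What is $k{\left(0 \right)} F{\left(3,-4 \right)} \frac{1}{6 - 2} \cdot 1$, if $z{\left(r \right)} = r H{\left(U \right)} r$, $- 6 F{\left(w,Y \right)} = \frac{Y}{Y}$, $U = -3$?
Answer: $0$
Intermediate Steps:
$H{\left(h \right)} = 6 + 2 h$
$F{\left(w,Y \right)} = - \frac{1}{6}$ ($F{\left(w,Y \right)} = - \frac{Y \frac{1}{Y}}{6} = \left(- \frac{1}{6}\right) 1 = - \frac{1}{6}$)
$z{\left(r \right)} = 0$ ($z{\left(r \right)} = r \left(6 + 2 \left(-3\right)\right) r = r \left(6 - 6\right) r = r 0 r = 0 r = 0$)
$k{\left(n \right)} = 0$
$k{\left(0 \right)} F{\left(3,-4 \right)} \frac{1}{6 - 2} \cdot 1 = 0 \left(- \frac{1}{6}\right) \frac{1}{6 - 2} \cdot 1 = 0 \cdot \frac{1}{4} \cdot 1 = 0 \cdot \frac{1}{4} = 0$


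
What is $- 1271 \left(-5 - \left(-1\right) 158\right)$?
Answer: $-194463$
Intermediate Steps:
$- 1271 \left(-5 - \left(-1\right) 158\right) = - 1271 \left(-5 - -158\right) = - 1271 \left(-5 + 158\right) = \left(-1271\right) 153 = -194463$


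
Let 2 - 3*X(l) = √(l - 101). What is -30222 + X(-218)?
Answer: -90664/3 - I*√319/3 ≈ -30221.0 - 5.9535*I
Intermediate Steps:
X(l) = ⅔ - √(-101 + l)/3 (X(l) = ⅔ - √(l - 101)/3 = ⅔ - √(-101 + l)/3)
-30222 + X(-218) = -30222 + (⅔ - √(-101 - 218)/3) = -30222 + (⅔ - I*√319/3) = -90664/3 - I*√319/3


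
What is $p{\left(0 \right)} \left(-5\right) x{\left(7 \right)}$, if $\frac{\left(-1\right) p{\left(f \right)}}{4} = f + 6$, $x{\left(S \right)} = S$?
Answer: $840$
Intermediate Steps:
$p{\left(f \right)} = -24 - 4 f$ ($p{\left(f \right)} = - 4 \left(f + 6\right) = - 4 \left(6 + f\right) = -24 - 4 f$)
$p{\left(0 \right)} \left(-5\right) x{\left(7 \right)} = \left(-24 - 0\right) \left(-5\right) 7 = \left(-24 + 0\right) \left(-5\right) 7 = \left(-24\right) \left(-5\right) 7 = 120 \cdot 7 = 840$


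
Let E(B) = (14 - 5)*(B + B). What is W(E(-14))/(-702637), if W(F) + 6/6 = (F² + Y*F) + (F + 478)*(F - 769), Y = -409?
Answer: 64175/702637 ≈ 0.091334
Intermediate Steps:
E(B) = 18*B (E(B) = 9*(2*B) = 18*B)
W(F) = -1 + F² - 409*F + (-769 + F)*(478 + F) (W(F) = -1 + ((F² - 409*F) + (F + 478)*(F - 769)) = -1 + ((F² - 409*F) + (478 + F)*(-769 + F)) = -1 + ((F² - 409*F) + (-769 + F)*(478 + F)) = -1 + (F² - 409*F + (-769 + F)*(478 + F)) = -1 + F² - 409*F + (-769 + F)*(478 + F))
W(E(-14))/(-702637) = (-367583 - 12600*(-14) + 2*(18*(-14))²)/(-702637) = (-367583 - 700*(-252) + 2*(-252)²)*(-1/702637) = (-367583 + 176400 + 2*63504)*(-1/702637) = (-367583 + 176400 + 127008)*(-1/702637) = -64175*(-1/702637) = 64175/702637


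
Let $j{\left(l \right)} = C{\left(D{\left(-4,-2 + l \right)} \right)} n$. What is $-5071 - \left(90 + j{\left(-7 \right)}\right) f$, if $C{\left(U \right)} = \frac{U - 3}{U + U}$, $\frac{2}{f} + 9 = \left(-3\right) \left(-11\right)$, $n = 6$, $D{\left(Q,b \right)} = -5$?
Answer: $- \frac{50789}{10} \approx -5078.9$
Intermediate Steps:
$f = \frac{1}{12}$ ($f = \frac{2}{-9 - -33} = \frac{2}{-9 + 33} = \frac{2}{24} = 2 \cdot \frac{1}{24} = \frac{1}{12} \approx 0.083333$)
$C{\left(U \right)} = \frac{-3 + U}{2 U}$
$j{\left(l \right)} = \frac{24}{5}$ ($j{\left(l \right)} = \frac{-3 - 5}{2 \left(-5\right)} 6 = \frac{1}{2} \left(- \frac{1}{5}\right) \left(-8\right) 6 = \frac{4}{5} \cdot 6 = \frac{24}{5}$)
$-5071 - \left(90 + j{\left(-7 \right)}\right) f = -5071 - \left(90 + \frac{24}{5}\right) \frac{1}{12} = -5071 - \frac{474}{5} \cdot \frac{1}{12} = -5071 - \frac{79}{10} = - \frac{50789}{10}$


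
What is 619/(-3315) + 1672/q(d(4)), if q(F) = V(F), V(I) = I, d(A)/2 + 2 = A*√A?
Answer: 153757/1105 ≈ 139.15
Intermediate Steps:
d(A) = -4 + 2*A^(3/2) (d(A) = -4 + 2*(A*√A) = -4 + 2*A^(3/2))
q(F) = F
619/(-3315) + 1672/q(d(4)) = 619/(-3315) + 1672/(-4 + 2*4^(3/2)) = 619*(-1/3315) + 1672/(-4 + 2*8) = -619/3315 + 1672/(-4 + 16) = -619/3315 + 1672/12 = -619/3315 + 1672*(1/12) = -619/3315 + 418/3 = 153757/1105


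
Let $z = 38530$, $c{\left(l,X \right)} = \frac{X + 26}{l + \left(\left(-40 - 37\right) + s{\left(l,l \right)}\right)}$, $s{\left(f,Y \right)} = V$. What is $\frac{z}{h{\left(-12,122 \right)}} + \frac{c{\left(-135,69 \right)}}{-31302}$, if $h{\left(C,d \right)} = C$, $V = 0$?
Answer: $- \frac{21307166965}{6636024} \approx -3210.8$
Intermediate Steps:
$s{\left(f,Y \right)} = 0$
$c{\left(l,X \right)} = \frac{26 + X}{-77 + l}$ ($c{\left(l,X \right)} = \frac{X + 26}{l + \left(\left(-40 - 37\right) + 0\right)} = \frac{26 + X}{l + \left(-77 + 0\right)} = \frac{26 + X}{l - 77} = \frac{26 + X}{-77 + l}$)
$\frac{z}{h{\left(-12,122 \right)}} + \frac{c{\left(-135,69 \right)}}{-31302} = \frac{38530}{-12} + \frac{\frac{1}{-77 - 135} \left(26 + 69\right)}{-31302} = 38530 \left(- \frac{1}{12}\right) + \frac{1}{-212} \cdot 95 \left(- \frac{1}{31302}\right) = - \frac{19265}{6} + \left(- \frac{1}{212}\right) 95 \left(- \frac{1}{31302}\right) = - \frac{19265}{6} - - \frac{95}{6636024} = - \frac{19265}{6} + \frac{95}{6636024} = - \frac{21307166965}{6636024}$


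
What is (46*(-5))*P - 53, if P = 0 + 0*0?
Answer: -53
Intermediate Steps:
P = 0 (P = 0 + 0 = 0)
(46*(-5))*P - 53 = (46*(-5))*0 - 53 = -230*0 - 53 = 0 - 53 = -53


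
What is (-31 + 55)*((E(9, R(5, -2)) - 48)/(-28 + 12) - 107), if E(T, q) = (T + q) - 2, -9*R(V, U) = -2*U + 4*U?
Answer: -15043/6 ≈ -2507.2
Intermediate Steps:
R(V, U) = -2*U/9 (R(V, U) = -(-2*U + 4*U)/9 = -2*U/9)
E(T, q) = -2 + T + q
(-31 + 55)*((E(9, R(5, -2)) - 48)/(-28 + 12) - 107) = (-31 + 55)*(((-2 + 9 - 2/9*(-2)) - 48)/(-28 + 12) - 107) = 24*(((-2 + 9 + 4/9) - 48)/(-16) - 107) = 24*((67/9 - 48)*(-1/16) - 107) = 24*(-365/9*(-1/16) - 107) = 24*(365/144 - 107) = 24*(-15043/144) = -15043/6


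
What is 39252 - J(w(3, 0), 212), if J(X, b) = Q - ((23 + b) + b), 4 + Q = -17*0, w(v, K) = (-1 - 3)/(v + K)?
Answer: 39703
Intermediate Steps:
w(v, K) = -4/(K + v)
Q = -4 (Q = -4 - 17*0 = -4 + 0 = -4)
J(X, b) = -27 - 2*b (J(X, b) = -4 - ((23 + b) + b) = -4 - (23 + 2*b) = -4 + (-23 - 2*b) = -27 - 2*b)
39252 - J(w(3, 0), 212) = 39252 - (-27 - 2*212) = 39252 - (-27 - 424) = 39252 - 1*(-451) = 39252 + 451 = 39703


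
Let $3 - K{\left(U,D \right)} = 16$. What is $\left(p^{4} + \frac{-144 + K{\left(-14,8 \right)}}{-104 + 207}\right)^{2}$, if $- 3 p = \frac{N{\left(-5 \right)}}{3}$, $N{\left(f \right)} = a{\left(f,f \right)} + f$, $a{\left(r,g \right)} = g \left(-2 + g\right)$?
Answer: $\frac{1034864702089}{69605649} \approx 14868.0$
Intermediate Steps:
$K{\left(U,D \right)} = -13$ ($K{\left(U,D \right)} = 3 - 16 = -13$)
$N{\left(f \right)} = f + f \left(-2 + f\right)$ ($N{\left(f \right)} = f \left(-2 + f\right) + f = f + f \left(-2 + f\right)$)
$p = - \frac{10}{3}$ ($p = - \frac{- 5 \left(-1 - 5\right) \frac{1}{3}}{3} = - \frac{\left(-5\right) \left(-6\right) \frac{1}{3}}{3} = - \frac{30 \cdot \frac{1}{3}}{3} = \left(- \frac{1}{3}\right) 10 = - \frac{10}{3} \approx -3.3333$)
$\left(p^{4} + \frac{-144 + K{\left(-14,8 \right)}}{-104 + 207}\right)^{2} = \left(\left(- \frac{10}{3}\right)^{4} + \frac{-144 - 13}{-104 + 207}\right)^{2} = \left(\frac{10000}{81} - \frac{157}{103}\right)^{2} = \left(\frac{1017283}{8343}\right)^{2} = \frac{1034864702089}{69605649}$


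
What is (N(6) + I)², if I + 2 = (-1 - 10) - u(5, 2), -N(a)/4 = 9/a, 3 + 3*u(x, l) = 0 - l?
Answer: 2704/9 ≈ 300.44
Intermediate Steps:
u(x, l) = -1 - l/3 (u(x, l) = -1 + (0 - l)/3 = -1 + (-l)/3 = -1 - l/3)
N(a) = -36/a
I = -34/3 (I = -2 + ((-1 - 10) - (-1 - ⅓*2)) = -2 + (-11 - (-1 - ⅔)) = -2 + (-11 - 1*(-5/3)) = -2 + (-11 + 5/3) = -2 - 28/3 = -34/3 ≈ -11.333)
(N(6) + I)² = (-36/6 - 34/3)² = (-36*⅙ - 34/3)² = (-6 - 34/3)² = (-52/3)² = 2704/9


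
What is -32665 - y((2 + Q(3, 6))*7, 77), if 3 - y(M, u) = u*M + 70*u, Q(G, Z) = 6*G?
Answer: -16498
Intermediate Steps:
y(M, u) = 3 - 70*u - M*u (y(M, u) = 3 - (u*M + 70*u) = 3 - (M*u + 70*u) = 3 - (70*u + M*u) = 3 + (-70*u - M*u) = 3 - 70*u - M*u)
-32665 - y((2 + Q(3, 6))*7, 77) = -32665 - (3 - 70*77 - 1*(2 + 6*3)*7*77) = -32665 - (3 - 5390 - 1*(2 + 18)*7*77) = -32665 - (3 - 5390 - 1*20*7*77) = -32665 - (3 - 5390 - 1*140*77) = -32665 - (3 - 5390 - 10780) = -32665 - 1*(-16167) = -32665 + 16167 = -16498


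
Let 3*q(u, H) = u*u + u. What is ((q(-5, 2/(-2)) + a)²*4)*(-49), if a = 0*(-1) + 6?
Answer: -283024/9 ≈ -31447.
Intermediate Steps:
a = 6 (a = 0 + 6 = 6)
q(u, H) = u/3 + u²/3 (q(u, H) = (u*u + u)/3 = (u² + u)/3 = (u + u²)/3 = u/3 + u²/3)
((q(-5, 2/(-2)) + a)²*4)*(-49) = (((⅓)*(-5)*(1 - 5) + 6)²*4)*(-49) = (((⅓)*(-5)*(-4) + 6)²*4)*(-49) = ((20/3 + 6)²*4)*(-49) = ((38/3)²*4)*(-49) = ((1444/9)*4)*(-49) = (5776/9)*(-49) = -283024/9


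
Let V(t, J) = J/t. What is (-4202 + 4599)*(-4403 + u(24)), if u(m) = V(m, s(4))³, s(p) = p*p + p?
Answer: -377516431/216 ≈ -1.7478e+6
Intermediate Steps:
s(p) = p + p² (s(p) = p² + p = p + p²)
u(m) = 8000/m³ (u(m) = ((4*(1 + 4))/m)³ = ((4*5)/m)³ = (20/m)³ = 8000/m³)
(-4202 + 4599)*(-4403 + u(24)) = (-4202 + 4599)*(-4403 + 8000/24³) = 397*(-4403 + 8000*(1/13824)) = 397*(-4403 + 125/216) = 397*(-950923/216) = -377516431/216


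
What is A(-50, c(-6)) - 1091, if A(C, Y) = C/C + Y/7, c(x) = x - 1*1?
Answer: -1091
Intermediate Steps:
c(x) = -1 + x (c(x) = x - 1 = -1 + x)
A(C, Y) = 1 + Y/7 (A(C, Y) = 1 + Y*(⅐) = 1 + Y/7)
A(-50, c(-6)) - 1091 = (1 + (-1 - 6)/7) - 1091 = (1 + (⅐)*(-7)) - 1091 = (1 - 1) - 1091 = 0 - 1091 = -1091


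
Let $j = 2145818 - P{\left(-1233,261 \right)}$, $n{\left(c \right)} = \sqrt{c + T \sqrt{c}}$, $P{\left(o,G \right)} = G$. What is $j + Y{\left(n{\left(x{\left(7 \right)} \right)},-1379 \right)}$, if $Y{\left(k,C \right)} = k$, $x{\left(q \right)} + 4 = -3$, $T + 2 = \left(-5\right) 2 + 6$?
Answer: $2145557 + \sqrt{-7 - 6 i \sqrt{7}} \approx 2.1456 \cdot 10^{6} - 3.4892 i$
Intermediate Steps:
$T = -6$ ($T = -2 + \left(\left(-5\right) 2 + 6\right) = -2 + \left(-10 + 6\right) = -2 - 4 = -6$)
$x{\left(q \right)} = -7$ ($x{\left(q \right)} = -4 - 3 = -7$)
$n{\left(c \right)} = \sqrt{c - 6 \sqrt{c}}$
$j = 2145557$ ($j = 2145818 - 261 = 2145557$)
$j + Y{\left(n{\left(x{\left(7 \right)} \right)},-1379 \right)} = 2145557 + \sqrt{-7 - 6 \sqrt{-7}} = 2145557 + \sqrt{-7 - 6 i \sqrt{7}}$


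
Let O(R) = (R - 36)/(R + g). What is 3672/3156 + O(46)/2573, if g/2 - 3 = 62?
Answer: 69287059/59549512 ≈ 1.1635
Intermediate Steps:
g = 130 (g = 6 + 2*62 = 6 + 124 = 130)
O(R) = (-36 + R)/(130 + R) (O(R) = (R - 36)/(R + 130) = (-36 + R)/(130 + R))
3672/3156 + O(46)/2573 = 3672/3156 + ((-36 + 46)/(130 + 46))/2573 = 3672*(1/3156) + (10/176)*(1/2573) = 306/263 + ((1/176)*10)*(1/2573) = 306/263 + (5/88)*(1/2573) = 306/263 + 5/226424 = 69287059/59549512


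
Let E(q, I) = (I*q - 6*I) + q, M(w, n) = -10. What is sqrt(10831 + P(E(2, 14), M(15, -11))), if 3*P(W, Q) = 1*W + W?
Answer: sqrt(10795) ≈ 103.90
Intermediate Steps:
E(q, I) = q - 6*I + I*q (E(q, I) = (-6*I + I*q) + q = q - 6*I + I*q)
P(W, Q) = 2*W/3 (P(W, Q) = (1*W + W)/3 = (W + W)/3 = (2*W)/3 = 2*W/3)
sqrt(10831 + P(E(2, 14), M(15, -11))) = sqrt(10831 + 2*(2 - 6*14 + 14*2)/3) = sqrt(10831 + 2*(2 - 84 + 28)/3) = sqrt(10831 + (2/3)*(-54)) = sqrt(10831 - 36) = sqrt(10795)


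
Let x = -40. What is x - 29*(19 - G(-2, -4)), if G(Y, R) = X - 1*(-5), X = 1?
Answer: -417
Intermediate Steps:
G(Y, R) = 6 (G(Y, R) = 1 - 1*(-5) = 1 + 5 = 6)
x - 29*(19 - G(-2, -4)) = -40 - 29*(19 - 1*6) = -40 - 29*(19 - 6) = -40 - 29*13 = -40 - 377 = -417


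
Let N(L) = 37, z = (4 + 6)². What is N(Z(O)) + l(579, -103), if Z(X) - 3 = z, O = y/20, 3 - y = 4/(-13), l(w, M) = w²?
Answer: 335278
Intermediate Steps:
y = 43/13 (y = 3 - 4/(-13) = 3 - 4*(-1)/13 = 3 - 1*(-4/13) = 3 + 4/13 = 43/13 ≈ 3.3077)
z = 100 (z = 10² = 100)
O = 43/260 (O = (43/13)/20 = (43/13)*(1/20) = 43/260 ≈ 0.16538)
Z(X) = 103 (Z(X) = 3 + 100 = 103)
N(Z(O)) + l(579, -103) = 37 + 579² = 37 + 335241 = 335278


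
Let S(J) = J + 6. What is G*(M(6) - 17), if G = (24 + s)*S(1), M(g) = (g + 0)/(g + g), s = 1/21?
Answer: -5555/2 ≈ -2777.5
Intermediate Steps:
s = 1/21 ≈ 0.047619
S(J) = 6 + J
M(g) = ½ (M(g) = g/((2*g)) = g*(1/(2*g)) = ½)
G = 505/3 (G = (24 + 1/21)*(6 + 1) = (505/21)*7 = 505/3 ≈ 168.33)
G*(M(6) - 17) = 505*(½ - 17)/3 = (505/3)*(-33/2) = -5555/2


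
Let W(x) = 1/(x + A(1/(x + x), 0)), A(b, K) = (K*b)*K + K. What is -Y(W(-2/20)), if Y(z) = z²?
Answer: -100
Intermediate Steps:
A(b, K) = K + b*K² (A(b, K) = b*K² + K = K + b*K²)
W(x) = 1/x (W(x) = 1/(x + 0*(1 + 0/(x + x))) = 1/(x + 0*(1 + 0/((2*x)))) = 1/(x + 0*(1 + 0*(1/(2*x)))) = 1/(x + 0*(1 + 0)) = 1/(x + 0*1) = 1/(x + 0) = 1/x)
-Y(W(-2/20)) = -(1/(-2/20))² = -(1/(-2*1/20))² = -(1/(-⅒))² = -1*(-10)² = -1*100 = -100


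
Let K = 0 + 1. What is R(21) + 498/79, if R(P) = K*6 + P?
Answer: 2631/79 ≈ 33.304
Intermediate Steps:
K = 1
R(P) = 6 + P (R(P) = 1*6 + P = 6 + P)
R(21) + 498/79 = (6 + 21) + 498/79 = 27 + 498*(1/79) = 27 + 498/79 = 2631/79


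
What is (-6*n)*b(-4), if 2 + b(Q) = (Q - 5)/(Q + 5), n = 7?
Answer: 462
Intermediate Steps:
b(Q) = -2 + (-5 + Q)/(5 + Q) (b(Q) = -2 + (Q - 5)/(Q + 5) = -2 + (-5 + Q)/(5 + Q))
(-6*n)*b(-4) = (-6*7)*((-15 - 1*(-4))/(5 - 4)) = -42*(-15 + 4)/1 = -42*(-11) = 462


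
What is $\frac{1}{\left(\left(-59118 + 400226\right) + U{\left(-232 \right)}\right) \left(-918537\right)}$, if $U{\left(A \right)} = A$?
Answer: $- \frac{1}{313107218412} \approx -3.1938 \cdot 10^{-12}$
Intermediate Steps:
$\frac{1}{\left(\left(-59118 + 400226\right) + U{\left(-232 \right)}\right) \left(-918537\right)} = \frac{1}{\left(\left(-59118 + 400226\right) - 232\right) \left(-918537\right)} = \frac{1}{341108 - 232} \left(- \frac{1}{918537}\right) = \frac{1}{340876} \left(- \frac{1}{918537}\right) = - \frac{1}{313107218412}$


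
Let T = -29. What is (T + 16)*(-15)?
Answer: 195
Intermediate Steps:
(T + 16)*(-15) = (-29 + 16)*(-15) = -13*(-15) = 195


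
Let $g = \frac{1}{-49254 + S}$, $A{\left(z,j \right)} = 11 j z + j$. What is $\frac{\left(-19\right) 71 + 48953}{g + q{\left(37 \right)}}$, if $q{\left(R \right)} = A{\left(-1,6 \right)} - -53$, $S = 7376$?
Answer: $- \frac{1993560312}{293147} \approx -6800.5$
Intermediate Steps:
$A{\left(z,j \right)} = j + 11 j z$ ($A{\left(z,j \right)} = 11 j z + j = j + 11 j z$)
$g = - \frac{1}{41878}$ ($g = \frac{1}{-49254 + 7376} = \frac{1}{-41878} = - \frac{1}{41878} \approx -2.3879 \cdot 10^{-5}$)
$q{\left(R \right)} = -7$ ($q{\left(R \right)} = 6 \left(1 + 11 \left(-1\right)\right) - -53 = 6 \left(1 - 11\right) + 53 = 6 \left(-10\right) + 53 = -60 + 53 = -7$)
$\frac{\left(-19\right) 71 + 48953}{g + q{\left(37 \right)}} = \frac{\left(-19\right) 71 + 48953}{- \frac{1}{41878} - 7} = \frac{-1349 + 48953}{- \frac{293147}{41878}} = 47604 \left(- \frac{41878}{293147}\right) = - \frac{1993560312}{293147}$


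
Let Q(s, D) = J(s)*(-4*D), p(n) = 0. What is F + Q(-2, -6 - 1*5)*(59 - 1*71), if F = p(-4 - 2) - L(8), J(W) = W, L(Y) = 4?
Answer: 1052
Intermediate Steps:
F = -4 (F = 0 - 1*4 = 0 - 4 = -4)
Q(s, D) = -4*D*s (Q(s, D) = s*(-4*D) = -4*D*s)
F + Q(-2, -6 - 1*5)*(59 - 1*71) = -4 + (-4*(-6 - 1*5)*(-2))*(59 - 1*71) = -4 + (-4*(-6 - 5)*(-2))*(59 - 71) = -4 - 4*(-11)*(-2)*(-12) = -4 - 88*(-12) = -4 + 1056 = 1052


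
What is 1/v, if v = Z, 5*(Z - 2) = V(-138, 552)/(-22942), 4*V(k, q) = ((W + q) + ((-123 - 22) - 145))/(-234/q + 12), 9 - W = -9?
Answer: 12216615/24432586 ≈ 0.50001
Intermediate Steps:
W = 18 (W = 9 - 1*(-9) = 9 + 9 = 18)
V(k, q) = (-272 + q)/(4*(12 - 234/q)) (V(k, q) = (((18 + q) + ((-123 - 22) - 145))/(-234/q + 12))/4 = (((18 + q) + (-145 - 145))/(12 - 234/q))/4 = (((18 + q) - 290)/(12 - 234/q))/4 = ((-272 + q)/(12 - 234/q))/4 = (-272 + q)/(4*(12 - 234/q)))
Z = 24432586/12216615 (Z = 2 + (((1/24)*552*(-272 + 552)/(-39 + 2*552))/(-22942))/5 = 2 + (((1/24)*552*280/(-39 + 1104))*(-1/22942))/5 = 2 + (((1/24)*552*280/1065)*(-1/22942))/5 = 2 + (((1/24)*552*(1/1065)*280)*(-1/22942))/5 = 2 + ((1288/213)*(-1/22942))/5 = 2 + (⅕)*(-644/2443323) = 2 - 644/12216615 = 24432586/12216615 ≈ 1.9999)
v = 24432586/12216615 ≈ 1.9999
1/v = 1/(24432586/12216615) = 12216615/24432586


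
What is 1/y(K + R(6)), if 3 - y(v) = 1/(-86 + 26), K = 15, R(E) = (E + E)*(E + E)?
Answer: 60/181 ≈ 0.33149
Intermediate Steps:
R(E) = 4*E² (R(E) = (2*E)*(2*E) = 4*E²)
y(v) = 181/60 (y(v) = 3 - 1/(-86 + 26) = 3 - 1/(-60) = 3 - 1*(-1/60) = 3 + 1/60 = 181/60)
1/y(K + R(6)) = 1/(181/60) = 60/181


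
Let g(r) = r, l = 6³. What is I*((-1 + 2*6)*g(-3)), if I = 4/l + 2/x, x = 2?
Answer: -605/18 ≈ -33.611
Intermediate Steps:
l = 216
I = 55/54 (I = 4/216 + 2/2 = 4*(1/216) + 2*(½) = 1/54 + 1 = 55/54 ≈ 1.0185)
I*((-1 + 2*6)*g(-3)) = 55*((-1 + 2*6)*(-3))/54 = 55*((-1 + 12)*(-3))/54 = 55*(11*(-3))/54 = (55/54)*(-33) = -605/18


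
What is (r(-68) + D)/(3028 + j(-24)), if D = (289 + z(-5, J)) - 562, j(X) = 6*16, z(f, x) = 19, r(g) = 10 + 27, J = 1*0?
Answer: -217/3124 ≈ -0.069462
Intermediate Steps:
J = 0
r(g) = 37
j(X) = 96
D = -254 (D = (289 + 19) - 562 = 308 - 562 = -254)
(r(-68) + D)/(3028 + j(-24)) = (37 - 254)/(3028 + 96) = -217/3124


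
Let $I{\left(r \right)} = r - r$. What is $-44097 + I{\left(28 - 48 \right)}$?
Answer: $-44097$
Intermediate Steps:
$I{\left(r \right)} = 0$
$-44097 + I{\left(28 - 48 \right)} = -44097 + 0 = -44097$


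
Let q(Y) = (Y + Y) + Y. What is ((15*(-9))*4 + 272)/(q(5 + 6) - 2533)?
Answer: 67/625 ≈ 0.10720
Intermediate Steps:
q(Y) = 3*Y (q(Y) = 2*Y + Y = 3*Y)
((15*(-9))*4 + 272)/(q(5 + 6) - 2533) = ((15*(-9))*4 + 272)/(3*(5 + 6) - 2533) = (-135*4 + 272)/(3*11 - 2533) = (-540 + 272)/(33 - 2533) = -268/(-2500) = -268*(-1/2500) = 67/625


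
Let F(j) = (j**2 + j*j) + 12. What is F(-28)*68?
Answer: 107440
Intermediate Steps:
F(j) = 12 + 2*j**2 (F(j) = (j**2 + j**2) + 12 = 2*j**2 + 12 = 12 + 2*j**2)
F(-28)*68 = (12 + 2*(-28)**2)*68 = (12 + 2*784)*68 = (12 + 1568)*68 = 1580*68 = 107440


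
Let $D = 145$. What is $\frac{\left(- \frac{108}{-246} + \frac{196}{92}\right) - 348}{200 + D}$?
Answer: $- \frac{325741}{325335} \approx -1.0012$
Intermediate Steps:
$\frac{\left(- \frac{108}{-246} + \frac{196}{92}\right) - 348}{200 + D} = \frac{\left(- \frac{108}{-246} + \frac{196}{92}\right) - 348}{200 + 145} = \frac{\left(\left(-108\right) \left(- \frac{1}{246}\right) + 196 \cdot \frac{1}{92}\right) - 348}{345} = \left(\left(\frac{18}{41} + \frac{49}{23}\right) - 348\right) \frac{1}{345} = \left(\frac{2423}{943} - 348\right) \frac{1}{345} = \left(- \frac{325741}{943}\right) \frac{1}{345} = - \frac{325741}{325335}$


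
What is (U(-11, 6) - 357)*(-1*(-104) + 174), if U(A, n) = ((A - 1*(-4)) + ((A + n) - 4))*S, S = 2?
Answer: -108142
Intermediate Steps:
U(A, n) = 2*n + 4*A (U(A, n) = ((A - 1*(-4)) + ((A + n) - 4))*2 = ((A + 4) + (-4 + A + n))*2 = ((4 + A) + (-4 + A + n))*2 = (n + 2*A)*2 = 2*n + 4*A)
(U(-11, 6) - 357)*(-1*(-104) + 174) = ((2*6 + 4*(-11)) - 357)*(-1*(-104) + 174) = ((12 - 44) - 357)*(104 + 174) = (-32 - 357)*278 = -389*278 = -108142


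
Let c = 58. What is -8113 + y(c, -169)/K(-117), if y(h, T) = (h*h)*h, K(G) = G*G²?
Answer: -12994081381/1601613 ≈ -8113.1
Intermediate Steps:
K(G) = G³
y(h, T) = h³ (y(h, T) = h²*h = h³)
-8113 + y(c, -169)/K(-117) = -8113 + 58³/((-117)³) = -8113 + 195112/(-1601613) = -8113 + 195112*(-1/1601613) = -8113 - 195112/1601613 = -12994081381/1601613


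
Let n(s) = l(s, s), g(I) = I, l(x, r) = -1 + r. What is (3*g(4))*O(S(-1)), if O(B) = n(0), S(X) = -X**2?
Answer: -12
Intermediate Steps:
n(s) = -1 + s
O(B) = -1 (O(B) = -1 + 0 = -1)
(3*g(4))*O(S(-1)) = (3*4)*(-1) = 12*(-1) = -12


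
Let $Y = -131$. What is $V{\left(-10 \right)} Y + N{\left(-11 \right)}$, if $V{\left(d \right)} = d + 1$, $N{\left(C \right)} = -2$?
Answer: $1177$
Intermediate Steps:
$V{\left(d \right)} = 1 + d$
$V{\left(-10 \right)} Y + N{\left(-11 \right)} = \left(1 - 10\right) \left(-131\right) - 2 = \left(-9\right) \left(-131\right) - 2 = 1179 - 2 = 1177$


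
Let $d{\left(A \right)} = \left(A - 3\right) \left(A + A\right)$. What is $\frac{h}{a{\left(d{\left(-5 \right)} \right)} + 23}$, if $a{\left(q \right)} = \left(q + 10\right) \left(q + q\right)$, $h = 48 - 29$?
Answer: $\frac{19}{14423} \approx 0.0013173$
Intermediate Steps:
$d{\left(A \right)} = 2 A \left(-3 + A\right)$ ($d{\left(A \right)} = \left(-3 + A\right) 2 A = 2 A \left(-3 + A\right)$)
$h = 19$
$a{\left(q \right)} = 2 q \left(10 + q\right)$ ($a{\left(q \right)} = \left(10 + q\right) 2 q = 2 q \left(10 + q\right)$)
$\frac{h}{a{\left(d{\left(-5 \right)} \right)} + 23} = \frac{1}{2 \cdot 2 \left(-5\right) \left(-3 - 5\right) \left(10 + 2 \left(-5\right) \left(-3 - 5\right)\right) + 23} \cdot 19 = \frac{1}{2 \cdot 2 \left(-5\right) \left(-8\right) \left(10 + 2 \left(-5\right) \left(-8\right)\right) + 23} \cdot 19 = \frac{1}{2 \cdot 80 \left(10 + 80\right) + 23} \cdot 19 = \frac{1}{2 \cdot 80 \cdot 90 + 23} \cdot 19 = \frac{1}{14400 + 23} \cdot 19 = \frac{1}{14423} \cdot 19 = \frac{19}{14423}$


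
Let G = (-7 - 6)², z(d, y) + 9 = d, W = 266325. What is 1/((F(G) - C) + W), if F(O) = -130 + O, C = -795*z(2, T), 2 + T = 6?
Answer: 1/260799 ≈ 3.8344e-6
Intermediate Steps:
T = 4 (T = -2 + 6 = 4)
z(d, y) = -9 + d
C = 5565 (C = -795*(-9 + 2) = -795*(-7) = 5565)
G = 169 (G = (-13)² = 169)
1/((F(G) - C) + W) = 1/(((-130 + 169) - 1*5565) + 266325) = 1/((39 - 5565) + 266325) = 1/(-5526 + 266325) = 1/260799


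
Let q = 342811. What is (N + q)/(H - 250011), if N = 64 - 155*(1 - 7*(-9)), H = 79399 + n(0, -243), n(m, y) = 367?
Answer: -66591/34049 ≈ -1.9557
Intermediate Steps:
H = 79766 (H = 79399 + 367 = 79766)
N = -9856 (N = 64 - 155*(1 + 63) = 64 - 155*64 = 64 - 9920 = -9856)
(N + q)/(H - 250011) = (-9856 + 342811)/(79766 - 250011) = 332955/(-170245) = 332955*(-1/170245) = -66591/34049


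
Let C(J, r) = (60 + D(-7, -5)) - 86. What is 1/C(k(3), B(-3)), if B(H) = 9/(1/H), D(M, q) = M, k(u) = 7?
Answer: -1/33 ≈ -0.030303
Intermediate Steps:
B(H) = 9*H
C(J, r) = -33 (C(J, r) = (60 - 7) - 86 = 53 - 86 = -33)
1/C(k(3), B(-3)) = 1/(-33) = -1/33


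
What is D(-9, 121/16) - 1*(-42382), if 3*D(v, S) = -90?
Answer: 42352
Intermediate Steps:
D(v, S) = -30 (D(v, S) = (⅓)*(-90) = -30)
D(-9, 121/16) - 1*(-42382) = -30 - 1*(-42382) = -30 + 42382 = 42352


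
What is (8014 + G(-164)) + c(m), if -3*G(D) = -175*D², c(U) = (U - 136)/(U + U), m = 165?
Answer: 520392649/330 ≈ 1.5769e+6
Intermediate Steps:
c(U) = (-136 + U)/(2*U) (c(U) = (-136 + U)/((2*U)) = (-136 + U)*(1/(2*U)) = (-136 + U)/(2*U))
G(D) = 175*D²/3 (G(D) = -(-175)*D²/3 = 175*D²/3)
(8014 + G(-164)) + c(m) = (8014 + (175/3)*(-164)²) + (½)*(-136 + 165)/165 = (8014 + (175/3)*26896) + (½)*(1/165)*29 = (8014 + 4706800/3) + 29/330 = 4730842/3 + 29/330 = 520392649/330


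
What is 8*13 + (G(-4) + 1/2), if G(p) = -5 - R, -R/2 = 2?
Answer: 207/2 ≈ 103.50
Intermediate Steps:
R = -4 (R = -2*2 = -4)
G(p) = -1 (G(p) = -5 - 1*(-4) = -5 + 4 = -1)
8*13 + (G(-4) + 1/2) = 8*13 + (-1 + 1/2) = 104 + (-1 + ½) = 104 - ½ = 207/2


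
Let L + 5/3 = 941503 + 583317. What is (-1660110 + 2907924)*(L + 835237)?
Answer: 2944910085708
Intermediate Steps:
L = 4574455/3 (L = -5/3 + (941503 + 583317) = -5/3 + 1524820 = 4574455/3 ≈ 1.5248e+6)
(-1660110 + 2907924)*(L + 835237) = (-1660110 + 2907924)*(4574455/3 + 835237) = 1247814*(7080166/3) = 2944910085708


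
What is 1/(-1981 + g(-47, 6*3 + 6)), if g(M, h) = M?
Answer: -1/2028 ≈ -0.00049310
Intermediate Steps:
1/(-1981 + g(-47, 6*3 + 6)) = 1/(-1981 - 47) = 1/(-2028) = -1/2028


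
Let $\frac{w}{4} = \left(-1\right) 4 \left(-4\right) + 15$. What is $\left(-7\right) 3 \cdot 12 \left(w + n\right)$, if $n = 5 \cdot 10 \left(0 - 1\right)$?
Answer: $-18648$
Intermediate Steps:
$w = 124$ ($w = 4 \left(\left(-1\right) 4 \left(-4\right) + 15\right) = 4 \left(\left(-4\right) \left(-4\right) + 15\right) = 4 \left(16 + 15\right) = 4 \cdot 31 = 124$)
$n = -50$ ($n = 50 \left(0 - 1\right) = 50 \left(-1\right) = -50$)
$\left(-7\right) 3 \cdot 12 \left(w + n\right) = \left(-7\right) 3 \cdot 12 \left(124 - 50\right) = \left(-21\right) 12 \cdot 74 = \left(-252\right) 74 = -18648$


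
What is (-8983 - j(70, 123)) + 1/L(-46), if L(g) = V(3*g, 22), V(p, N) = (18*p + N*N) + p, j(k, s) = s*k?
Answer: -37613835/2138 ≈ -17593.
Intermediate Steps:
j(k, s) = k*s
V(p, N) = N**2 + 19*p (V(p, N) = (18*p + N**2) + p = (N**2 + 18*p) + p = N**2 + 19*p)
L(g) = 484 + 57*g (L(g) = 22**2 + 19*(3*g) = 484 + 57*g)
(-8983 - j(70, 123)) + 1/L(-46) = (-8983 - 70*123) + 1/(484 + 57*(-46)) = (-8983 - 1*8610) + 1/(484 - 2622) = (-8983 - 8610) + 1/(-2138) = -17593 - 1/2138 = -37613835/2138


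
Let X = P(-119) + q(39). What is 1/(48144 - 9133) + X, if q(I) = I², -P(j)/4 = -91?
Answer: 73535736/39011 ≈ 1885.0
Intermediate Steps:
P(j) = 364 (P(j) = -4*(-91) = 364)
X = 1885 (X = 364 + 39² = 364 + 1521 = 1885)
1/(48144 - 9133) + X = 1/(48144 - 9133) + 1885 = 1/39011 + 1885 = 73535736/39011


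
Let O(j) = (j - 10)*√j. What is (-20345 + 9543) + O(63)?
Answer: -10802 + 159*√7 ≈ -10381.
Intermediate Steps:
O(j) = √j*(-10 + j) (O(j) = (-10 + j)*√j = √j*(-10 + j))
(-20345 + 9543) + O(63) = (-20345 + 9543) + √63*(-10 + 63) = -10802 + (3*√7)*53 = -10802 + 159*√7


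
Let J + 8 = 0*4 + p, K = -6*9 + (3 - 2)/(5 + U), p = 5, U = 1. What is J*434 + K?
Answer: -8135/6 ≈ -1355.8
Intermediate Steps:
K = -323/6 (K = -6*9 + (3 - 2)/(5 + 1) = -54 + 1/6 = -323/6 ≈ -53.833)
J = -3 (J = -8 + (0*4 + 5) = -8 + (0 + 5) = -8 + 5 = -3)
J*434 + K = -3*434 - 323/6 = -1302 - 323/6 = -8135/6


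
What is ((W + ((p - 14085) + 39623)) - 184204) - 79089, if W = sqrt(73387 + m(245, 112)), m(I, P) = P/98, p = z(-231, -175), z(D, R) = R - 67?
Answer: -237997 + sqrt(3596019)/7 ≈ -2.3773e+5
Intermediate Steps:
z(D, R) = -67 + R
p = -242 (p = -67 - 175 = -242)
m(I, P) = P/98 (m(I, P) = P*(1/98) = P/98)
W = sqrt(3596019)/7 (W = sqrt(73387 + (1/98)*112) = sqrt(73387 + 8/7) = sqrt(513717/7) = sqrt(3596019)/7 ≈ 270.90)
((W + ((p - 14085) + 39623)) - 184204) - 79089 = ((sqrt(3596019)/7 + ((-242 - 14085) + 39623)) - 184204) - 79089 = ((sqrt(3596019)/7 + (-14327 + 39623)) - 184204) - 79089 = ((sqrt(3596019)/7 + 25296) - 184204) - 79089 = ((25296 + sqrt(3596019)/7) - 184204) - 79089 = (-158908 + sqrt(3596019)/7) - 79089 = -237997 + sqrt(3596019)/7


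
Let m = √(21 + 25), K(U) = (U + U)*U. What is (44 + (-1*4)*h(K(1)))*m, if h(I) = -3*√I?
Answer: 24*√23 + 44*√46 ≈ 413.52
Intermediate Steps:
K(U) = 2*U² (K(U) = (2*U)*U = 2*U²)
m = √46 ≈ 6.7823
(44 + (-1*4)*h(K(1)))*m = (44 + (-1*4)*(-3*√2))*√46 = (44 - (-12)*√(2*1))*√46 = (44 - (-12)*√2)*√46 = (44 + 12*√2)*√46 = √46*(44 + 12*√2)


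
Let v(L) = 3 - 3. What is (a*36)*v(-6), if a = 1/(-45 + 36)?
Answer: 0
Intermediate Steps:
v(L) = 0
a = -1/9 (a = 1/(-9) = -1/9 ≈ -0.11111)
(a*36)*v(-6) = -1/9*36*0 = -4*0 = 0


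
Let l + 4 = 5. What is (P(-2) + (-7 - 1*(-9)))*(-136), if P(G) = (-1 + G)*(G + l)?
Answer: -680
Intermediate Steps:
l = 1 (l = -4 + 5 = 1)
P(G) = (1 + G)*(-1 + G) (P(G) = (-1 + G)*(G + 1) = (-1 + G)*(1 + G) = (1 + G)*(-1 + G))
(P(-2) + (-7 - 1*(-9)))*(-136) = ((-1 + (-2)**2) + (-7 - 1*(-9)))*(-136) = ((-1 + 4) + (-7 + 9))*(-136) = (3 + 2)*(-136) = 5*(-136) = -680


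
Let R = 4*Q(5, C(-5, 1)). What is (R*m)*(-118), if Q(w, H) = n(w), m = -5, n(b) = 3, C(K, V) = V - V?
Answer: 7080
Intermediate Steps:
C(K, V) = 0
Q(w, H) = 3
R = 12 (R = 4*3 = 12)
(R*m)*(-118) = (12*(-5))*(-118) = -60*(-118) = 7080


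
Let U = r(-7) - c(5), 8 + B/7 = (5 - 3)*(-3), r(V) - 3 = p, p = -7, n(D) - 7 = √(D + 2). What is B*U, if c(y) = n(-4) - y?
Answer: 588 + 98*I*√2 ≈ 588.0 + 138.59*I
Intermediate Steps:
n(D) = 7 + √(2 + D) (n(D) = 7 + √(D + 2) = 7 + √(2 + D))
r(V) = -4 (r(V) = 3 - 7 = -4)
c(y) = 7 - y + I*√2 (c(y) = (7 + √(2 - 4)) - y = (7 + √(-2)) - y = (7 + I*√2) - y = 7 - y + I*√2)
B = -98 (B = -56 + 7*((5 - 3)*(-3)) = -56 + 7*(2*(-3)) = -56 + 7*(-6) = -56 - 42 = -98)
U = -6 - I*√2 (U = -4 - (7 - 1*5 + I*√2) = -4 - (7 - 5 + I*√2) = -4 - (2 + I*√2) = -4 + (-2 - I*√2) = -6 - I*√2 ≈ -6.0 - 1.4142*I)
B*U = -98*(-6 - I*√2) = 588 + 98*I*√2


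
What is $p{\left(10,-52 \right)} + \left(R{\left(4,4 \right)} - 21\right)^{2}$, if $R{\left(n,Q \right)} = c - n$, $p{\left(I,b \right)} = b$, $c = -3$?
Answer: $732$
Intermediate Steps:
$R{\left(n,Q \right)} = -3 - n$
$p{\left(10,-52 \right)} + \left(R{\left(4,4 \right)} - 21\right)^{2} = -52 + \left(\left(-3 - 4\right) - 21\right)^{2} = -52 + \left(-7 - 21\right)^{2} = -52 + \left(-28\right)^{2} = -52 + 784 = 732$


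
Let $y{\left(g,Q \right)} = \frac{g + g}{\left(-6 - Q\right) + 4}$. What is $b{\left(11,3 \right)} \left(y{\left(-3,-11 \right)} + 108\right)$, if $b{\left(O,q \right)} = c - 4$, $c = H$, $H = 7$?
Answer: $322$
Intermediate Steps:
$c = 7$
$y{\left(g,Q \right)} = \frac{2 g}{-2 - Q}$
$b{\left(O,q \right)} = 3$ ($b{\left(O,q \right)} = 7 - 4 = 3$)
$b{\left(11,3 \right)} \left(y{\left(-3,-11 \right)} + 108\right) = 3 \left(\left(-2\right) \left(-3\right) \frac{1}{2 - 11} + 108\right) = 3 \left(\left(-2\right) \left(-3\right) \frac{1}{-9} + 108\right) = 3 \left(\left(-2\right) \left(-3\right) \left(- \frac{1}{9}\right) + 108\right) = 3 \left(- \frac{2}{3} + 108\right) = 3 \cdot \frac{322}{3} = 322$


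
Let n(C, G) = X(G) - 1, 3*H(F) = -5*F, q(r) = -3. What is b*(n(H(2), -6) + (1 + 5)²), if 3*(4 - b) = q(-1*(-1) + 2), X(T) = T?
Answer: 145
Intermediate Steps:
b = 5 (b = 4 - ⅓*(-3) = 4 + 1 = 5)
H(F) = -5*F/3 (H(F) = (-5*F)/3 = -5*F/3)
n(C, G) = -1 + G (n(C, G) = G - 1 = -1 + G)
b*(n(H(2), -6) + (1 + 5)²) = 5*((-1 - 6) + (1 + 5)²) = 5*(-7 + 6²) = 5*(-7 + 36) = 5*29 = 145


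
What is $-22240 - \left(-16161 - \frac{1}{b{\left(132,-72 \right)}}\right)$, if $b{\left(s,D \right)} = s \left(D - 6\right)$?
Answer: $- \frac{62589385}{10296} \approx -6079.0$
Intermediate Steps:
$b{\left(s,D \right)} = s \left(-6 + D\right)$
$-22240 - \left(-16161 - \frac{1}{b{\left(132,-72 \right)}}\right) = -22240 - \left(-16161 - \frac{1}{132 \left(-6 - 72\right)}\right) = -22240 - \left(-16161 - \frac{1}{132 \left(-78\right)}\right) = -22240 - \left(-16161 - \frac{1}{-10296}\right) = -22240 - \left(-16161 - - \frac{1}{10296}\right) = -22240 - \left(-16161 + \frac{1}{10296}\right) = -22240 - - \frac{166393655}{10296} = -22240 + \frac{166393655}{10296} = - \frac{62589385}{10296}$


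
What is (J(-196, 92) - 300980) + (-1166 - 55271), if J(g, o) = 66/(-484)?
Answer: -7863177/22 ≈ -3.5742e+5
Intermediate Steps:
J(g, o) = -3/22 (J(g, o) = 66*(-1/484) = -3/22)
(J(-196, 92) - 300980) + (-1166 - 55271) = (-3/22 - 300980) + (-1166 - 55271) = -6621563/22 - 56437 = -7863177/22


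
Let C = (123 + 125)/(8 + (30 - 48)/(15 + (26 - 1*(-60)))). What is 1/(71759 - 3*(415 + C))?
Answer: 395/27815458 ≈ 1.4201e-5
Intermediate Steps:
C = 12524/395 (C = 248/(8 - 18/(15 + (26 + 60))) = 248/(8 - 18/(15 + 86)) = 248/(8 - 18/101) = 248/(790/101) = 248*(101/790) = 12524/395 ≈ 31.706)
1/(71759 - 3*(415 + C)) = 1/(71759 - 3*(415 + 12524/395)) = 1/(71759 - 3*176449/395) = 1/(71759 - 529347/395) = 1/(27815458/395) = 395/27815458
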